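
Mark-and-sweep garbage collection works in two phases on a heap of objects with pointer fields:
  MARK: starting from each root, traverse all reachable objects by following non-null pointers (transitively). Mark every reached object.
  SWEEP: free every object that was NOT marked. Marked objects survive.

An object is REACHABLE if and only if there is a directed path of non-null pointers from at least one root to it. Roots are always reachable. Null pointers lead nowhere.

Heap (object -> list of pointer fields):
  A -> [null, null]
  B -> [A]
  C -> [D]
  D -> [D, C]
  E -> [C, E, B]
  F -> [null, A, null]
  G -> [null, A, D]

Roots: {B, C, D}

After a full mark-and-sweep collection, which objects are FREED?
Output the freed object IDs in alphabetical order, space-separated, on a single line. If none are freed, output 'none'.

Answer: E F G

Derivation:
Roots: B C D
Mark B: refs=A, marked=B
Mark C: refs=D, marked=B C
Mark D: refs=D C, marked=B C D
Mark A: refs=null null, marked=A B C D
Unmarked (collected): E F G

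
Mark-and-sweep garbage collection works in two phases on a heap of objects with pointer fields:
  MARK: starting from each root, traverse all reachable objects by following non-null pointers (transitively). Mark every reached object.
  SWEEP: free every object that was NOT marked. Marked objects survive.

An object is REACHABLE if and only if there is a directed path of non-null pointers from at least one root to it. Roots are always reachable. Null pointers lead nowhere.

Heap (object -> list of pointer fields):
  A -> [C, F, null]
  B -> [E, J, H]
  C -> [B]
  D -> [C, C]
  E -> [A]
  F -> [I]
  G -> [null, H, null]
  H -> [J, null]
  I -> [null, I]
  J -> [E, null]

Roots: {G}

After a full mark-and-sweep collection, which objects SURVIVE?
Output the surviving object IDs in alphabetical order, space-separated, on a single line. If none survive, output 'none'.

Roots: G
Mark G: refs=null H null, marked=G
Mark H: refs=J null, marked=G H
Mark J: refs=E null, marked=G H J
Mark E: refs=A, marked=E G H J
Mark A: refs=C F null, marked=A E G H J
Mark C: refs=B, marked=A C E G H J
Mark F: refs=I, marked=A C E F G H J
Mark B: refs=E J H, marked=A B C E F G H J
Mark I: refs=null I, marked=A B C E F G H I J
Unmarked (collected): D

Answer: A B C E F G H I J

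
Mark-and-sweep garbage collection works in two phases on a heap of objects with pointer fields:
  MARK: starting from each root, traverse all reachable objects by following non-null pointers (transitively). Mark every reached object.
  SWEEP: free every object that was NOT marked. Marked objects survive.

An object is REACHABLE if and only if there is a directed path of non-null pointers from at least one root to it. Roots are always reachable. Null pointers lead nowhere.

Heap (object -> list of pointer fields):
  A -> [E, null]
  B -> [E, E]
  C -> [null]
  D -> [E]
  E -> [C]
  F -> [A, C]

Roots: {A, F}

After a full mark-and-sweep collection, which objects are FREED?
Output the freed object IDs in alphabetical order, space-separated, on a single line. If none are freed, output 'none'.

Answer: B D

Derivation:
Roots: A F
Mark A: refs=E null, marked=A
Mark F: refs=A C, marked=A F
Mark E: refs=C, marked=A E F
Mark C: refs=null, marked=A C E F
Unmarked (collected): B D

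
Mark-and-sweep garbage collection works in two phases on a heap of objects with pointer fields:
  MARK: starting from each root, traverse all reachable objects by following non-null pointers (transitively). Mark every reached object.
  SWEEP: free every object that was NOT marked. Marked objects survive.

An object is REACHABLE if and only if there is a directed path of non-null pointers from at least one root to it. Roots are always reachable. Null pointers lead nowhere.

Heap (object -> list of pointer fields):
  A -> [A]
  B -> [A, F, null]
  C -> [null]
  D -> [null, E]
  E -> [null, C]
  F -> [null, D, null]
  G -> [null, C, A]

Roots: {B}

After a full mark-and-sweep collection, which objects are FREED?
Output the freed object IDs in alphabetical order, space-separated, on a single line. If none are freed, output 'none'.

Roots: B
Mark B: refs=A F null, marked=B
Mark A: refs=A, marked=A B
Mark F: refs=null D null, marked=A B F
Mark D: refs=null E, marked=A B D F
Mark E: refs=null C, marked=A B D E F
Mark C: refs=null, marked=A B C D E F
Unmarked (collected): G

Answer: G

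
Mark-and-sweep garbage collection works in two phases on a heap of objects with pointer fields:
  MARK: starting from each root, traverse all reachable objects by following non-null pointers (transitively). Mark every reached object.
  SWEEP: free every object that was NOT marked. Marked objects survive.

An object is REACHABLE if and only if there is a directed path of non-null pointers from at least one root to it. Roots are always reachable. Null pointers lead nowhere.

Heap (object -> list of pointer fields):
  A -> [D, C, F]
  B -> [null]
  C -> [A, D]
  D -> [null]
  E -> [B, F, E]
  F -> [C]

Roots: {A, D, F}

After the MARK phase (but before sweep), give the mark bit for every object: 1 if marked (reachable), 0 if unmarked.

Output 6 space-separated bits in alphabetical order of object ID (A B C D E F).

Roots: A D F
Mark A: refs=D C F, marked=A
Mark D: refs=null, marked=A D
Mark F: refs=C, marked=A D F
Mark C: refs=A D, marked=A C D F
Unmarked (collected): B E

Answer: 1 0 1 1 0 1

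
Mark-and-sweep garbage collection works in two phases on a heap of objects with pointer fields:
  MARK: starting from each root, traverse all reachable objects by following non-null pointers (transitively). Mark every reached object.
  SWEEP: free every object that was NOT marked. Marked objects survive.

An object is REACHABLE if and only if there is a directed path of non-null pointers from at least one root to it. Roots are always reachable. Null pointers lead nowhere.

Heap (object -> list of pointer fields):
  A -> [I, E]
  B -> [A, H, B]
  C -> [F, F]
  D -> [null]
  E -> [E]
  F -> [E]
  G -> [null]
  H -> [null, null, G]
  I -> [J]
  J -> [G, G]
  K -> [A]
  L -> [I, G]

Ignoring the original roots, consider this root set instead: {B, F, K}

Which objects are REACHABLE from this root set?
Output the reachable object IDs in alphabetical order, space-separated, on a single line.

Answer: A B E F G H I J K

Derivation:
Roots: B F K
Mark B: refs=A H B, marked=B
Mark F: refs=E, marked=B F
Mark K: refs=A, marked=B F K
Mark A: refs=I E, marked=A B F K
Mark H: refs=null null G, marked=A B F H K
Mark E: refs=E, marked=A B E F H K
Mark I: refs=J, marked=A B E F H I K
Mark G: refs=null, marked=A B E F G H I K
Mark J: refs=G G, marked=A B E F G H I J K
Unmarked (collected): C D L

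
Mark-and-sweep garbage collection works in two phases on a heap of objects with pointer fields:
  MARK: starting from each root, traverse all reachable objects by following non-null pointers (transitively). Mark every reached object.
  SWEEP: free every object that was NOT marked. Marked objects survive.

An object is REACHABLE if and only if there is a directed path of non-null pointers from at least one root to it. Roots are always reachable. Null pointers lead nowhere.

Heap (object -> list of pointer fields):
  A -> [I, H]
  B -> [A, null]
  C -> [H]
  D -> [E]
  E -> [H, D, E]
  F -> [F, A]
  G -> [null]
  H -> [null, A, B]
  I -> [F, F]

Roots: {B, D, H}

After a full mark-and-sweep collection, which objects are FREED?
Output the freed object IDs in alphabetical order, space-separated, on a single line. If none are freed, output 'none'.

Answer: C G

Derivation:
Roots: B D H
Mark B: refs=A null, marked=B
Mark D: refs=E, marked=B D
Mark H: refs=null A B, marked=B D H
Mark A: refs=I H, marked=A B D H
Mark E: refs=H D E, marked=A B D E H
Mark I: refs=F F, marked=A B D E H I
Mark F: refs=F A, marked=A B D E F H I
Unmarked (collected): C G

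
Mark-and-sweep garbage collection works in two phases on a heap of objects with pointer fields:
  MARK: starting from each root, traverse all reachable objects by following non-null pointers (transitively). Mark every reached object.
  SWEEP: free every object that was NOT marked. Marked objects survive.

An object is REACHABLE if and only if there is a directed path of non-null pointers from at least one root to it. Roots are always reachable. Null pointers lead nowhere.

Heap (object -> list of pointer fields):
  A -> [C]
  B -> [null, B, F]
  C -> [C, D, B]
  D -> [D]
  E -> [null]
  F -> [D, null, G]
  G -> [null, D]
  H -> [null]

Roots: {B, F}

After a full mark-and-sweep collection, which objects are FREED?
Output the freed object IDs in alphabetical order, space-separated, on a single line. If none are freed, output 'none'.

Answer: A C E H

Derivation:
Roots: B F
Mark B: refs=null B F, marked=B
Mark F: refs=D null G, marked=B F
Mark D: refs=D, marked=B D F
Mark G: refs=null D, marked=B D F G
Unmarked (collected): A C E H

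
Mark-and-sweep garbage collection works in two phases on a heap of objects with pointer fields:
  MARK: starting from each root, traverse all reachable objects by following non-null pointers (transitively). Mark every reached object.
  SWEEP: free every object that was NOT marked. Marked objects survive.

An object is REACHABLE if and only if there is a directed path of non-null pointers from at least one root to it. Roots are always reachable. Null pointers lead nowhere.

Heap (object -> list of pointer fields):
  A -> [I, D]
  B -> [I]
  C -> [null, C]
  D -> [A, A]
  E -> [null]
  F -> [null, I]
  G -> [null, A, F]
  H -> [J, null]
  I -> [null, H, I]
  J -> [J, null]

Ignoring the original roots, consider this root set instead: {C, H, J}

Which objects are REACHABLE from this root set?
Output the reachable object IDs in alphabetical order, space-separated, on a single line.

Answer: C H J

Derivation:
Roots: C H J
Mark C: refs=null C, marked=C
Mark H: refs=J null, marked=C H
Mark J: refs=J null, marked=C H J
Unmarked (collected): A B D E F G I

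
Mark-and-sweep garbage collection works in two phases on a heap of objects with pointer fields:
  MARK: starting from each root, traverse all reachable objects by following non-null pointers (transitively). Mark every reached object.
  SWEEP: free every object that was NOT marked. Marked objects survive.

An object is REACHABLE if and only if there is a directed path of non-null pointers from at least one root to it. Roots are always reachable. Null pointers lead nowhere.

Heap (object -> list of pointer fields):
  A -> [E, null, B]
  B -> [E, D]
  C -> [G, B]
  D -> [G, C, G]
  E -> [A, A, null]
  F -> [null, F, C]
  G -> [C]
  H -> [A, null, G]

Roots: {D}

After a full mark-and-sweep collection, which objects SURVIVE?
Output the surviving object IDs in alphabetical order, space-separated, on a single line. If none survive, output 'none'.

Answer: A B C D E G

Derivation:
Roots: D
Mark D: refs=G C G, marked=D
Mark G: refs=C, marked=D G
Mark C: refs=G B, marked=C D G
Mark B: refs=E D, marked=B C D G
Mark E: refs=A A null, marked=B C D E G
Mark A: refs=E null B, marked=A B C D E G
Unmarked (collected): F H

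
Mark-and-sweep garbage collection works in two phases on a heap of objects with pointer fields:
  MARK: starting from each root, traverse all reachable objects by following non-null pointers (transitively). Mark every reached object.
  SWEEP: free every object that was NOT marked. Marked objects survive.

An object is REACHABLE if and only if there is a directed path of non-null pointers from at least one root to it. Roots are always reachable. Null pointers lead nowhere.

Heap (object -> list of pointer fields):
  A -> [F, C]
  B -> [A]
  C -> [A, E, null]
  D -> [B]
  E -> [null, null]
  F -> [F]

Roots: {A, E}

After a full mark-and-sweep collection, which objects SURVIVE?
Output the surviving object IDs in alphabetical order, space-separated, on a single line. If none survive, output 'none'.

Answer: A C E F

Derivation:
Roots: A E
Mark A: refs=F C, marked=A
Mark E: refs=null null, marked=A E
Mark F: refs=F, marked=A E F
Mark C: refs=A E null, marked=A C E F
Unmarked (collected): B D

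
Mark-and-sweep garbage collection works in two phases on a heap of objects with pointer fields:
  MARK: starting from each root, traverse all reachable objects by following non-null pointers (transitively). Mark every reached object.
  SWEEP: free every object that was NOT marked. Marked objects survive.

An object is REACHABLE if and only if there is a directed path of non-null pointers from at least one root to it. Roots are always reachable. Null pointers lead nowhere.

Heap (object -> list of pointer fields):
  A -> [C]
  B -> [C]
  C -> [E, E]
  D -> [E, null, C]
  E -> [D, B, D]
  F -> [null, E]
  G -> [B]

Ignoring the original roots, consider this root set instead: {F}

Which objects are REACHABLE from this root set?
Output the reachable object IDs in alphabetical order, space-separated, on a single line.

Roots: F
Mark F: refs=null E, marked=F
Mark E: refs=D B D, marked=E F
Mark D: refs=E null C, marked=D E F
Mark B: refs=C, marked=B D E F
Mark C: refs=E E, marked=B C D E F
Unmarked (collected): A G

Answer: B C D E F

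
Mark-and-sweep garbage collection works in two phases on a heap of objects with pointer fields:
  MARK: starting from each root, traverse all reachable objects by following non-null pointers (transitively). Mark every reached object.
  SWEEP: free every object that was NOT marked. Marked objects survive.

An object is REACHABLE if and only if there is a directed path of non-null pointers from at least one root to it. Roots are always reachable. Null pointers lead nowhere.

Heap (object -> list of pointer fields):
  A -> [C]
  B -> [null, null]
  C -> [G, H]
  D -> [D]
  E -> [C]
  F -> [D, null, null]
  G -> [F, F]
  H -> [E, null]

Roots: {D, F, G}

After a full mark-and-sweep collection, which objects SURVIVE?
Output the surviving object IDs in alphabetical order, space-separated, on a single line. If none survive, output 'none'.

Answer: D F G

Derivation:
Roots: D F G
Mark D: refs=D, marked=D
Mark F: refs=D null null, marked=D F
Mark G: refs=F F, marked=D F G
Unmarked (collected): A B C E H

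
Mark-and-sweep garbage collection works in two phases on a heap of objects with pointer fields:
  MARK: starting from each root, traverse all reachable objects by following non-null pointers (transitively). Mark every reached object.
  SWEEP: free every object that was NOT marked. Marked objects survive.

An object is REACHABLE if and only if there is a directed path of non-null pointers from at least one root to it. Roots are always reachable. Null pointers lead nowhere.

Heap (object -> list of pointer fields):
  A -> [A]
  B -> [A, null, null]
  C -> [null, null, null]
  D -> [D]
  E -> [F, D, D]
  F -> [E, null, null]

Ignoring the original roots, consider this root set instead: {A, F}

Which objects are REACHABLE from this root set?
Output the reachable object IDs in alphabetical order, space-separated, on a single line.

Roots: A F
Mark A: refs=A, marked=A
Mark F: refs=E null null, marked=A F
Mark E: refs=F D D, marked=A E F
Mark D: refs=D, marked=A D E F
Unmarked (collected): B C

Answer: A D E F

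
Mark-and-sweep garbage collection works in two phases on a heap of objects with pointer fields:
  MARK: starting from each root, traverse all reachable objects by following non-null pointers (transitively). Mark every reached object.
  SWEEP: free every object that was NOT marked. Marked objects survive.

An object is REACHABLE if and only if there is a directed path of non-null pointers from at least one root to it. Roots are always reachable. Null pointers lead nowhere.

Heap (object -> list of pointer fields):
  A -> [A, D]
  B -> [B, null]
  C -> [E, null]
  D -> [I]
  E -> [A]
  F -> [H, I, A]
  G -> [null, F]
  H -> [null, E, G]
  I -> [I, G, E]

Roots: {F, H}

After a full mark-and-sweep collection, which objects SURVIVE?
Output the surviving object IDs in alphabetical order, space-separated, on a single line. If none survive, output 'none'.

Roots: F H
Mark F: refs=H I A, marked=F
Mark H: refs=null E G, marked=F H
Mark I: refs=I G E, marked=F H I
Mark A: refs=A D, marked=A F H I
Mark E: refs=A, marked=A E F H I
Mark G: refs=null F, marked=A E F G H I
Mark D: refs=I, marked=A D E F G H I
Unmarked (collected): B C

Answer: A D E F G H I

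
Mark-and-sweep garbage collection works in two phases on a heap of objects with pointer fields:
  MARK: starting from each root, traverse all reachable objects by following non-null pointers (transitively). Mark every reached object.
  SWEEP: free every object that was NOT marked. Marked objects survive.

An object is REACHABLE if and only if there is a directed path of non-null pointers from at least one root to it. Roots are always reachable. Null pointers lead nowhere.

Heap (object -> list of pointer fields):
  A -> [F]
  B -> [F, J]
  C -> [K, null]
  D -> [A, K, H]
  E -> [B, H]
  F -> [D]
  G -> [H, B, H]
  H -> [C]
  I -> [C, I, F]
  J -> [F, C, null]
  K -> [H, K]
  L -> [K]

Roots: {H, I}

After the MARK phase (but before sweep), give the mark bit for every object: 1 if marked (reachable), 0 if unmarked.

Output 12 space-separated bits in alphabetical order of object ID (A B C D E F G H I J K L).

Answer: 1 0 1 1 0 1 0 1 1 0 1 0

Derivation:
Roots: H I
Mark H: refs=C, marked=H
Mark I: refs=C I F, marked=H I
Mark C: refs=K null, marked=C H I
Mark F: refs=D, marked=C F H I
Mark K: refs=H K, marked=C F H I K
Mark D: refs=A K H, marked=C D F H I K
Mark A: refs=F, marked=A C D F H I K
Unmarked (collected): B E G J L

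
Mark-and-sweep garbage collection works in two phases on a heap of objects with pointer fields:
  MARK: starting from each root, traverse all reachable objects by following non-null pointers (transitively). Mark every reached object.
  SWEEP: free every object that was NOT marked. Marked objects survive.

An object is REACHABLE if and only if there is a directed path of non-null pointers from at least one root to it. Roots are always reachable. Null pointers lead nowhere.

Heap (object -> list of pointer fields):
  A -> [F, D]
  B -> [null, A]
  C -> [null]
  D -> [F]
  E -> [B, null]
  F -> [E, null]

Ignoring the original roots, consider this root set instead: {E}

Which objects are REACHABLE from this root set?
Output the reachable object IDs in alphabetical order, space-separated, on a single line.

Roots: E
Mark E: refs=B null, marked=E
Mark B: refs=null A, marked=B E
Mark A: refs=F D, marked=A B E
Mark F: refs=E null, marked=A B E F
Mark D: refs=F, marked=A B D E F
Unmarked (collected): C

Answer: A B D E F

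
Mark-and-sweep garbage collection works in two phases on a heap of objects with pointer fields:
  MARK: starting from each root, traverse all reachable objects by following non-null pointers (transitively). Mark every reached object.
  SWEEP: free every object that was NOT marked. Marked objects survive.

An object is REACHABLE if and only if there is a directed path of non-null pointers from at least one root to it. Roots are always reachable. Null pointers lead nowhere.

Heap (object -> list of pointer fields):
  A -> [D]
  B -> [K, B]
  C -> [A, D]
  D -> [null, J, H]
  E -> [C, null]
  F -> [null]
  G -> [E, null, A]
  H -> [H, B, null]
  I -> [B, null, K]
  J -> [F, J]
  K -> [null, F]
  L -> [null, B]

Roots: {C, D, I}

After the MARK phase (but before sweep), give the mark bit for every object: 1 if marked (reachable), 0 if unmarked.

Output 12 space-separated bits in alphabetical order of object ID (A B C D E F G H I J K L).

Roots: C D I
Mark C: refs=A D, marked=C
Mark D: refs=null J H, marked=C D
Mark I: refs=B null K, marked=C D I
Mark A: refs=D, marked=A C D I
Mark J: refs=F J, marked=A C D I J
Mark H: refs=H B null, marked=A C D H I J
Mark B: refs=K B, marked=A B C D H I J
Mark K: refs=null F, marked=A B C D H I J K
Mark F: refs=null, marked=A B C D F H I J K
Unmarked (collected): E G L

Answer: 1 1 1 1 0 1 0 1 1 1 1 0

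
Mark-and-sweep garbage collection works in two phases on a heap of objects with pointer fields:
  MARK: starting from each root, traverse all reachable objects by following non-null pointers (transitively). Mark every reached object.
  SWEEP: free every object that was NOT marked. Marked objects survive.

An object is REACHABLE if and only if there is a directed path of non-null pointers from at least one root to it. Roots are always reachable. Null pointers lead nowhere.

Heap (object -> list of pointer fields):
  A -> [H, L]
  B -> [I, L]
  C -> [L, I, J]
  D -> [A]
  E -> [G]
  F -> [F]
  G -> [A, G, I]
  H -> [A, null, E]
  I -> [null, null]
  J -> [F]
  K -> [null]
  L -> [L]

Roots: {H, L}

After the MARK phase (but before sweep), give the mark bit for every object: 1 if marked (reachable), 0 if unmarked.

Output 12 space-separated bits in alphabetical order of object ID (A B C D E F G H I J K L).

Roots: H L
Mark H: refs=A null E, marked=H
Mark L: refs=L, marked=H L
Mark A: refs=H L, marked=A H L
Mark E: refs=G, marked=A E H L
Mark G: refs=A G I, marked=A E G H L
Mark I: refs=null null, marked=A E G H I L
Unmarked (collected): B C D F J K

Answer: 1 0 0 0 1 0 1 1 1 0 0 1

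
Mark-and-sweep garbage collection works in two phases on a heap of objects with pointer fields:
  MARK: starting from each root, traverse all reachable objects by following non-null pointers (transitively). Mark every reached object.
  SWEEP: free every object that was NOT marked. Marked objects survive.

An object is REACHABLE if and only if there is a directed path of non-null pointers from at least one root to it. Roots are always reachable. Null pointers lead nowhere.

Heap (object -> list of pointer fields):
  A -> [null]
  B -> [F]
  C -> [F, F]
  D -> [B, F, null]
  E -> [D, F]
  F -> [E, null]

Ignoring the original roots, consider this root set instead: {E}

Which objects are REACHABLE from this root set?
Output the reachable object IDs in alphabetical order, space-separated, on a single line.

Roots: E
Mark E: refs=D F, marked=E
Mark D: refs=B F null, marked=D E
Mark F: refs=E null, marked=D E F
Mark B: refs=F, marked=B D E F
Unmarked (collected): A C

Answer: B D E F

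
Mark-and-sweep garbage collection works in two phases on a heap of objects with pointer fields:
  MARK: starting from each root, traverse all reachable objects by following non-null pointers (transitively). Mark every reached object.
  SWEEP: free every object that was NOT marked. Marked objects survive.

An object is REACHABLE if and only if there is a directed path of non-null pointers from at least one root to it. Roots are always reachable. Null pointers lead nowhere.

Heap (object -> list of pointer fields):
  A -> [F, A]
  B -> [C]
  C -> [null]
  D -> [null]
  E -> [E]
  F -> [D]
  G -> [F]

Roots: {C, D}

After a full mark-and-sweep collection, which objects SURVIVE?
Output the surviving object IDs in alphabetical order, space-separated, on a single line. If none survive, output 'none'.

Roots: C D
Mark C: refs=null, marked=C
Mark D: refs=null, marked=C D
Unmarked (collected): A B E F G

Answer: C D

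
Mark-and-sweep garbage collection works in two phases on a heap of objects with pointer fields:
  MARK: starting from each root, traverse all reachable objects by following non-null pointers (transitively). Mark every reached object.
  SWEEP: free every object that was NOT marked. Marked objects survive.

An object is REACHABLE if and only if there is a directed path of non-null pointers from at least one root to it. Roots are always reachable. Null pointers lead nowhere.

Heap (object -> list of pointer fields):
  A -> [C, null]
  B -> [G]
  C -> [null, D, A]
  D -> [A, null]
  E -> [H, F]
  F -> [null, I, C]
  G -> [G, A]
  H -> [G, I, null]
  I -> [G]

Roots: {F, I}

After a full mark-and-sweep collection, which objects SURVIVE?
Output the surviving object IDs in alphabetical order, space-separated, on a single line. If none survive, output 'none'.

Roots: F I
Mark F: refs=null I C, marked=F
Mark I: refs=G, marked=F I
Mark C: refs=null D A, marked=C F I
Mark G: refs=G A, marked=C F G I
Mark D: refs=A null, marked=C D F G I
Mark A: refs=C null, marked=A C D F G I
Unmarked (collected): B E H

Answer: A C D F G I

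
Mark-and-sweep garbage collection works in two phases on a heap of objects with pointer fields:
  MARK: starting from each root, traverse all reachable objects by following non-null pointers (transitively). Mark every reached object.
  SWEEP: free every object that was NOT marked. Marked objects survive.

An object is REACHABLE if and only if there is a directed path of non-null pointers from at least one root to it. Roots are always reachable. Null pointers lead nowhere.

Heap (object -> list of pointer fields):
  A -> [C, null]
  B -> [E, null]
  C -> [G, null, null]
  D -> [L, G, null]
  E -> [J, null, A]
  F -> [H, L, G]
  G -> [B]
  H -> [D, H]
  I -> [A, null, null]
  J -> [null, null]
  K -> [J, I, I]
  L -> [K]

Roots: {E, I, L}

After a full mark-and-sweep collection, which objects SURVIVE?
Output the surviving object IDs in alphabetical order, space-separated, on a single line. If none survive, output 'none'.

Roots: E I L
Mark E: refs=J null A, marked=E
Mark I: refs=A null null, marked=E I
Mark L: refs=K, marked=E I L
Mark J: refs=null null, marked=E I J L
Mark A: refs=C null, marked=A E I J L
Mark K: refs=J I I, marked=A E I J K L
Mark C: refs=G null null, marked=A C E I J K L
Mark G: refs=B, marked=A C E G I J K L
Mark B: refs=E null, marked=A B C E G I J K L
Unmarked (collected): D F H

Answer: A B C E G I J K L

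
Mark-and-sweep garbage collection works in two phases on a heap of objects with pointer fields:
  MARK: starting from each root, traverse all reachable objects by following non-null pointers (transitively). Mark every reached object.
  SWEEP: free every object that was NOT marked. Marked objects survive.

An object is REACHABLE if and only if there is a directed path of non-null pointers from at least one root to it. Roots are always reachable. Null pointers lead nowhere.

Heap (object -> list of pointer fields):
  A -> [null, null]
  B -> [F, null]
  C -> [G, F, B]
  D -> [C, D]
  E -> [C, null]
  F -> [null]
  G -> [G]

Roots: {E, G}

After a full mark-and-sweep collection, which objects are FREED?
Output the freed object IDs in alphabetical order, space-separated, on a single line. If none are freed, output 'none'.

Roots: E G
Mark E: refs=C null, marked=E
Mark G: refs=G, marked=E G
Mark C: refs=G F B, marked=C E G
Mark F: refs=null, marked=C E F G
Mark B: refs=F null, marked=B C E F G
Unmarked (collected): A D

Answer: A D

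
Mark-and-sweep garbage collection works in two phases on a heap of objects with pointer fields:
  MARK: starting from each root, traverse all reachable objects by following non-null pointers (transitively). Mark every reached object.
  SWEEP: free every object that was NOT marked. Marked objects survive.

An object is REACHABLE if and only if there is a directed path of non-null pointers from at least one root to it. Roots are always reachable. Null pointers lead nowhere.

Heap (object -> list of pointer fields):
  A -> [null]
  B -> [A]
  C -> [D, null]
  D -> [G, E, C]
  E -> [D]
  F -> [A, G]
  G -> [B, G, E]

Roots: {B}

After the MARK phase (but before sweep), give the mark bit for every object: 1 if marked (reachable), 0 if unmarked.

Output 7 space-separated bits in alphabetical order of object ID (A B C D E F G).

Answer: 1 1 0 0 0 0 0

Derivation:
Roots: B
Mark B: refs=A, marked=B
Mark A: refs=null, marked=A B
Unmarked (collected): C D E F G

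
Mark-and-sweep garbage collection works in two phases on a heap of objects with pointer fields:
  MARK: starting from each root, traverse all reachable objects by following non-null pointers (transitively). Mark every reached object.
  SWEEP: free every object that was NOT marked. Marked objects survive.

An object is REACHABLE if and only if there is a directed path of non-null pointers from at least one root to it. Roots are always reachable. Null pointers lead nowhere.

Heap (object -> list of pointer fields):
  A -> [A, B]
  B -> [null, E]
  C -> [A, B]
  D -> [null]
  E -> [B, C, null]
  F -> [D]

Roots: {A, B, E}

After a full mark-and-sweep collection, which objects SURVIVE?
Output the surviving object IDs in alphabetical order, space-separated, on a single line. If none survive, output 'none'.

Answer: A B C E

Derivation:
Roots: A B E
Mark A: refs=A B, marked=A
Mark B: refs=null E, marked=A B
Mark E: refs=B C null, marked=A B E
Mark C: refs=A B, marked=A B C E
Unmarked (collected): D F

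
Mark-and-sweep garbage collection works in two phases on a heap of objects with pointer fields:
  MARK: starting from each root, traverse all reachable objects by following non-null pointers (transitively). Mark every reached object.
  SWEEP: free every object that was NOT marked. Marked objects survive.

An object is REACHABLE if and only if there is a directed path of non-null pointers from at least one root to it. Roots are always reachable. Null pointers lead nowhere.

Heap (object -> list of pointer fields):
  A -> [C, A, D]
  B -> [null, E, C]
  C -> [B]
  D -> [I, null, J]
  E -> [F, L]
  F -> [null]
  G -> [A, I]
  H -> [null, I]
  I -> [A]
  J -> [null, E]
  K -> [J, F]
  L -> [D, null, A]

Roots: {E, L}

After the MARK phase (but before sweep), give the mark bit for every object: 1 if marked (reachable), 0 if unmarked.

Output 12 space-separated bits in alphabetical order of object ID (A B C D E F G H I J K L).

Roots: E L
Mark E: refs=F L, marked=E
Mark L: refs=D null A, marked=E L
Mark F: refs=null, marked=E F L
Mark D: refs=I null J, marked=D E F L
Mark A: refs=C A D, marked=A D E F L
Mark I: refs=A, marked=A D E F I L
Mark J: refs=null E, marked=A D E F I J L
Mark C: refs=B, marked=A C D E F I J L
Mark B: refs=null E C, marked=A B C D E F I J L
Unmarked (collected): G H K

Answer: 1 1 1 1 1 1 0 0 1 1 0 1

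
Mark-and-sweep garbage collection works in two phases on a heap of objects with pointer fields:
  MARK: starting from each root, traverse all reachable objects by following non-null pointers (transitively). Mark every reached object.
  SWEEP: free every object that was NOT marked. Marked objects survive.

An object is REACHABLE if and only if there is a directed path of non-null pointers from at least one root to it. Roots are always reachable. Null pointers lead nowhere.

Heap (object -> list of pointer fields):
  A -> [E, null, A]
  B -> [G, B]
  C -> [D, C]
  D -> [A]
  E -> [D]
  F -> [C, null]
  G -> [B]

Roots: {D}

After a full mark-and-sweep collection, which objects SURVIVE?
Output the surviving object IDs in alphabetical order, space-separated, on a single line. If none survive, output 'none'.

Roots: D
Mark D: refs=A, marked=D
Mark A: refs=E null A, marked=A D
Mark E: refs=D, marked=A D E
Unmarked (collected): B C F G

Answer: A D E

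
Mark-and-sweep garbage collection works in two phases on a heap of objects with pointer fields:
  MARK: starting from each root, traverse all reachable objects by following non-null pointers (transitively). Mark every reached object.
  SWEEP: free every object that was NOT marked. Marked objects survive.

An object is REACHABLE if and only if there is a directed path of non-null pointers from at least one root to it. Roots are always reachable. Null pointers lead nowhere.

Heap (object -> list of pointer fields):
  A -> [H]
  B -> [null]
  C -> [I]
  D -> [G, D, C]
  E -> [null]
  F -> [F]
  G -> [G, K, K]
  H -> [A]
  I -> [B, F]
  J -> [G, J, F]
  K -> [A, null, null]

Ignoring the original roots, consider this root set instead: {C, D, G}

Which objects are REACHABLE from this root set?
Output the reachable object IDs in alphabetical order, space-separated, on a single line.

Answer: A B C D F G H I K

Derivation:
Roots: C D G
Mark C: refs=I, marked=C
Mark D: refs=G D C, marked=C D
Mark G: refs=G K K, marked=C D G
Mark I: refs=B F, marked=C D G I
Mark K: refs=A null null, marked=C D G I K
Mark B: refs=null, marked=B C D G I K
Mark F: refs=F, marked=B C D F G I K
Mark A: refs=H, marked=A B C D F G I K
Mark H: refs=A, marked=A B C D F G H I K
Unmarked (collected): E J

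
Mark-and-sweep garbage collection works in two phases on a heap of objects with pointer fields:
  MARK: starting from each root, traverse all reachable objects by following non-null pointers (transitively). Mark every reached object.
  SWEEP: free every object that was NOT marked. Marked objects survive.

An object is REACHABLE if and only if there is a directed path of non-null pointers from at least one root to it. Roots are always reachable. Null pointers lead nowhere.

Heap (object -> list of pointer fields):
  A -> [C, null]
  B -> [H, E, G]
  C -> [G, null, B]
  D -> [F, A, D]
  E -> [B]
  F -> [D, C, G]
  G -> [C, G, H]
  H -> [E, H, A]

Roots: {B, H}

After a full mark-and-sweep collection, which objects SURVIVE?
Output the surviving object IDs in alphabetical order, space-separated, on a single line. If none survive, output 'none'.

Roots: B H
Mark B: refs=H E G, marked=B
Mark H: refs=E H A, marked=B H
Mark E: refs=B, marked=B E H
Mark G: refs=C G H, marked=B E G H
Mark A: refs=C null, marked=A B E G H
Mark C: refs=G null B, marked=A B C E G H
Unmarked (collected): D F

Answer: A B C E G H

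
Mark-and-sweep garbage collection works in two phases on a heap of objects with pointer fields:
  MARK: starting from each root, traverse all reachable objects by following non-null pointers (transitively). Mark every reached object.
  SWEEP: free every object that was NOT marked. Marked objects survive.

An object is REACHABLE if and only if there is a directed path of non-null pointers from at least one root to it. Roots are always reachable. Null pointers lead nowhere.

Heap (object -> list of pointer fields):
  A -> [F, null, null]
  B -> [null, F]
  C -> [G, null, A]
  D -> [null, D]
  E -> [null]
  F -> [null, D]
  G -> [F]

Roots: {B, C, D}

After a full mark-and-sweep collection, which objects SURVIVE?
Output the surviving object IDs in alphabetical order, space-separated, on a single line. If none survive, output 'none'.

Answer: A B C D F G

Derivation:
Roots: B C D
Mark B: refs=null F, marked=B
Mark C: refs=G null A, marked=B C
Mark D: refs=null D, marked=B C D
Mark F: refs=null D, marked=B C D F
Mark G: refs=F, marked=B C D F G
Mark A: refs=F null null, marked=A B C D F G
Unmarked (collected): E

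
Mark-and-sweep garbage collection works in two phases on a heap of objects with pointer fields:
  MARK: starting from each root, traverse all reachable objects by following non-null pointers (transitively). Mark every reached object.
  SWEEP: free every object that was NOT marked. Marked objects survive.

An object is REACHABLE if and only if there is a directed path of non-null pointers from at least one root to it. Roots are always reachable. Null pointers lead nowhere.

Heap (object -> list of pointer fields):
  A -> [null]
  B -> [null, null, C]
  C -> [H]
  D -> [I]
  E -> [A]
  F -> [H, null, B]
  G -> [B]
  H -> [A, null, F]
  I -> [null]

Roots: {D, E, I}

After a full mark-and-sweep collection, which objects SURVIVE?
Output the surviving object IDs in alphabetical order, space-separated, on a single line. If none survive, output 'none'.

Answer: A D E I

Derivation:
Roots: D E I
Mark D: refs=I, marked=D
Mark E: refs=A, marked=D E
Mark I: refs=null, marked=D E I
Mark A: refs=null, marked=A D E I
Unmarked (collected): B C F G H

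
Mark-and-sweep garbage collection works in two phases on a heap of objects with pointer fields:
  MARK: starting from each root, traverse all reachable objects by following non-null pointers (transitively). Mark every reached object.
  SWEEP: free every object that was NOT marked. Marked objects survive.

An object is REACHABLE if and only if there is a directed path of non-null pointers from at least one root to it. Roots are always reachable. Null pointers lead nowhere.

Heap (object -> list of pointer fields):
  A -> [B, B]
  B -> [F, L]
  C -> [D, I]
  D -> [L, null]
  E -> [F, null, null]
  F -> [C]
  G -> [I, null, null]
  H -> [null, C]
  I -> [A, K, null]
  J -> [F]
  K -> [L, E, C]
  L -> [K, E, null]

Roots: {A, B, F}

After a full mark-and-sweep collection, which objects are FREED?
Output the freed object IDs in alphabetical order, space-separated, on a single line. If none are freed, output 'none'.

Roots: A B F
Mark A: refs=B B, marked=A
Mark B: refs=F L, marked=A B
Mark F: refs=C, marked=A B F
Mark L: refs=K E null, marked=A B F L
Mark C: refs=D I, marked=A B C F L
Mark K: refs=L E C, marked=A B C F K L
Mark E: refs=F null null, marked=A B C E F K L
Mark D: refs=L null, marked=A B C D E F K L
Mark I: refs=A K null, marked=A B C D E F I K L
Unmarked (collected): G H J

Answer: G H J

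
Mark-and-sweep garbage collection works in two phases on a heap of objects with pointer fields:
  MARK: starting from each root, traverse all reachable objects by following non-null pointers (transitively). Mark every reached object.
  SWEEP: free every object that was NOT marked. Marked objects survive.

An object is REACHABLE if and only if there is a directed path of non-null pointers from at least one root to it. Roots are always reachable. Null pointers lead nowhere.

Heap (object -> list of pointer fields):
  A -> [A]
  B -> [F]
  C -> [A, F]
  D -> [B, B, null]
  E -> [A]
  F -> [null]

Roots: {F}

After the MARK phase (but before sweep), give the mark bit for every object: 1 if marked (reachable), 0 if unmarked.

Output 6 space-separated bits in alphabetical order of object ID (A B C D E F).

Answer: 0 0 0 0 0 1

Derivation:
Roots: F
Mark F: refs=null, marked=F
Unmarked (collected): A B C D E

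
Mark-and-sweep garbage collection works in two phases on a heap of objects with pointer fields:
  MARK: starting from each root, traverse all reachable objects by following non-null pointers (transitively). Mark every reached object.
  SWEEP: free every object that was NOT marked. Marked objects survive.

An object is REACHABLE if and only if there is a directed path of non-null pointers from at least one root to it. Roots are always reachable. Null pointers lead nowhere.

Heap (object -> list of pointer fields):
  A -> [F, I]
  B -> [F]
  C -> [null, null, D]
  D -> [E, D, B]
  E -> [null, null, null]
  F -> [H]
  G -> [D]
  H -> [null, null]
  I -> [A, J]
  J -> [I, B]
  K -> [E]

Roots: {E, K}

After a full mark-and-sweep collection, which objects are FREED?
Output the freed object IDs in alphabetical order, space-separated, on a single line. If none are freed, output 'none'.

Answer: A B C D F G H I J

Derivation:
Roots: E K
Mark E: refs=null null null, marked=E
Mark K: refs=E, marked=E K
Unmarked (collected): A B C D F G H I J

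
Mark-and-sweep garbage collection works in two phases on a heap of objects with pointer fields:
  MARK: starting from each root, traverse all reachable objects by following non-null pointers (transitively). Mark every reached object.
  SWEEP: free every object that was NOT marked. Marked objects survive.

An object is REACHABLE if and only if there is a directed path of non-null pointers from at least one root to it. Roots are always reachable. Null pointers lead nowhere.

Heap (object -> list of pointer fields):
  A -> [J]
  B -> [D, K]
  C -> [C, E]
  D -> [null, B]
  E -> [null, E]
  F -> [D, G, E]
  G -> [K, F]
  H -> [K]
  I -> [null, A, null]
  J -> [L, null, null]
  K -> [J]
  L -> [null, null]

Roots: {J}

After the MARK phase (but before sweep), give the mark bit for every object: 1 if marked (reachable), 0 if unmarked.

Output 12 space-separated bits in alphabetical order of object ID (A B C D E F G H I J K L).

Roots: J
Mark J: refs=L null null, marked=J
Mark L: refs=null null, marked=J L
Unmarked (collected): A B C D E F G H I K

Answer: 0 0 0 0 0 0 0 0 0 1 0 1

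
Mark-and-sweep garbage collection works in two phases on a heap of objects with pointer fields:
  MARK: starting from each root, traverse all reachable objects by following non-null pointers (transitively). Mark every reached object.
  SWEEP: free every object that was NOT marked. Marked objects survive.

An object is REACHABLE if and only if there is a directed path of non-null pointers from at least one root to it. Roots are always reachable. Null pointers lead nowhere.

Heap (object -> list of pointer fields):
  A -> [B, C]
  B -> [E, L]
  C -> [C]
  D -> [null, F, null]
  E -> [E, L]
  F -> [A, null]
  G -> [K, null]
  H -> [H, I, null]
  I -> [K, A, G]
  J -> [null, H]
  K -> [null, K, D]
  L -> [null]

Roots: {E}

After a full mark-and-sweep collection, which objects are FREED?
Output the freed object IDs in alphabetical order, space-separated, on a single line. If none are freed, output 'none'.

Answer: A B C D F G H I J K

Derivation:
Roots: E
Mark E: refs=E L, marked=E
Mark L: refs=null, marked=E L
Unmarked (collected): A B C D F G H I J K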